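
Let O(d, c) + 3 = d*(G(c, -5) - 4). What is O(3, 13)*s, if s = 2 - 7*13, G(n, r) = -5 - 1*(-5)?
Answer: 1335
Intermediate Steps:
G(n, r) = 0 (G(n, r) = -5 + 5 = 0)
O(d, c) = -3 - 4*d (O(d, c) = -3 + d*(0 - 4) = -3 + d*(-4) = -3 - 4*d)
s = -89 (s = 2 - 91 = -89)
O(3, 13)*s = (-3 - 4*3)*(-89) = (-3 - 12)*(-89) = -15*(-89) = 1335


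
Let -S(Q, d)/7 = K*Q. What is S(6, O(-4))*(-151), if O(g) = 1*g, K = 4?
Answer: 25368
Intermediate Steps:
O(g) = g
S(Q, d) = -28*Q
S(6, O(-4))*(-151) = -28*6*(-151) = -168*(-151) = 25368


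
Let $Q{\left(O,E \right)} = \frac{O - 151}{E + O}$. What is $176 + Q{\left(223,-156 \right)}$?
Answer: $\frac{11864}{67} \approx 177.07$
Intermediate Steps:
$Q{\left(O,E \right)} = \frac{-151 + O}{E + O}$
$176 + Q{\left(223,-156 \right)} = 176 + \frac{-151 + 223}{-156 + 223} = 176 + \frac{1}{67} \cdot 72 = 176 + \frac{72}{67} = \frac{11864}{67}$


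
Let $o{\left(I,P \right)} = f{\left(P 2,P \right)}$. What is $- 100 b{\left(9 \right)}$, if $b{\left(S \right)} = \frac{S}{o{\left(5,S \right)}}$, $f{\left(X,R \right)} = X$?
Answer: $-50$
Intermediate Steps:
$o{\left(I,P \right)} = 2 P$ ($o{\left(I,P \right)} = P 2 = 2 P$)
$b{\left(S \right)} = \frac{1}{2}$ ($b{\left(S \right)} = \frac{S}{2 S} = S \frac{1}{2 S} = \frac{1}{2}$)
$- 100 b{\left(9 \right)} = \left(-100\right) \frac{1}{2} = -50$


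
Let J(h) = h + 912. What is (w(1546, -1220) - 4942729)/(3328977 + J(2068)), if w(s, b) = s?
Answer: -4941183/3331957 ≈ -1.4830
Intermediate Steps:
J(h) = 912 + h
(w(1546, -1220) - 4942729)/(3328977 + J(2068)) = (1546 - 4942729)/(3328977 + (912 + 2068)) = -4941183/(3328977 + 2980) = -4941183/3331957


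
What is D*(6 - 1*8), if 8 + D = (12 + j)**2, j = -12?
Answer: 16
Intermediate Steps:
D = -8 (D = -8 + (12 - 12)**2 = -8 + 0**2 = -8 + 0 = -8)
D*(6 - 1*8) = -8*(6 - 1*8) = -8*(6 - 8) = -8*(-2) = 16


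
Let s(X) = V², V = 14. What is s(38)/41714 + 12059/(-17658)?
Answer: -249784079/368292906 ≈ -0.67822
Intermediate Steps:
s(X) = 196 (s(X) = 14² = 196)
s(38)/41714 + 12059/(-17658) = 196/41714 + 12059/(-17658) = 196*(1/41714) + 12059*(-1/17658) = 98/20857 - 12059/17658 = -249784079/368292906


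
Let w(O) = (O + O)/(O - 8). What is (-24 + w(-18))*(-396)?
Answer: 116424/13 ≈ 8955.7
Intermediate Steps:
w(O) = 2*O/(-8 + O) (w(O) = (2*O)/(-8 + O) = 2*O/(-8 + O))
(-24 + w(-18))*(-396) = (-24 + 2*(-18)/(-8 - 18))*(-396) = (-24 + 2*(-18)/(-26))*(-396) = (-24 + 2*(-18)*(-1/26))*(-396) = (-24 + 18/13)*(-396) = -294/13*(-396) = 116424/13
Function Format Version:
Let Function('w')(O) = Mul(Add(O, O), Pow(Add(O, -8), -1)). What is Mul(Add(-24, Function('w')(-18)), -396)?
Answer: Rational(116424, 13) ≈ 8955.7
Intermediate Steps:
Function('w')(O) = Mul(2, O, Pow(Add(-8, O), -1)) (Function('w')(O) = Mul(Mul(2, O), Pow(Add(-8, O), -1)) = Mul(2, O, Pow(Add(-8, O), -1)))
Mul(Add(-24, Function('w')(-18)), -396) = Mul(Add(-24, Mul(2, -18, Pow(Add(-8, -18), -1))), -396) = Mul(Add(-24, Mul(2, -18, Pow(-26, -1))), -396) = Mul(Add(-24, Mul(2, -18, Rational(-1, 26))), -396) = Mul(Add(-24, Rational(18, 13)), -396) = Mul(Rational(-294, 13), -396) = Rational(116424, 13)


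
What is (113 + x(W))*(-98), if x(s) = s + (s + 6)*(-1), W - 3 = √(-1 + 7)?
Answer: -10486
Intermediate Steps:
W = 3 + √6 (W = 3 + √(-1 + 7) = 3 + √6 ≈ 5.4495)
x(s) = -6 (x(s) = s + (6 + s)*(-1) = s + (-6 - s) = -6)
(113 + x(W))*(-98) = (113 - 6)*(-98) = 107*(-98) = -10486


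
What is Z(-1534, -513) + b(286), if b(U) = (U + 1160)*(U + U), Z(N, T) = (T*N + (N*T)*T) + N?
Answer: -402088726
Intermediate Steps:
Z(N, T) = N + N*T + N*T² (Z(N, T) = (N*T + N*T²) + N = N + N*T + N*T²)
b(U) = 2*U*(1160 + U) (b(U) = (1160 + U)*(2*U) = 2*U*(1160 + U))
Z(-1534, -513) + b(286) = -1534*(1 - 513 + (-513)²) + 2*286*(1160 + 286) = -1534*(1 - 513 + 263169) + 2*286*1446 = -1534*262657 + 827112 = -402915838 + 827112 = -402088726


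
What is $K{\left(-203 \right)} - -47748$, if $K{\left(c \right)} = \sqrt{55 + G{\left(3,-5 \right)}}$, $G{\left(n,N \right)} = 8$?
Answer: $47748 + 3 \sqrt{7} \approx 47756.0$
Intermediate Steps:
$K{\left(c \right)} = 3 \sqrt{7}$ ($K{\left(c \right)} = \sqrt{55 + 8} = \sqrt{63} = 3 \sqrt{7}$)
$K{\left(-203 \right)} - -47748 = 3 \sqrt{7} - -47748 = 3 \sqrt{7} + 47748 = 47748 + 3 \sqrt{7}$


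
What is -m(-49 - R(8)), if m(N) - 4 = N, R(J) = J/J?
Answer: 46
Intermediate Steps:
R(J) = 1
m(N) = 4 + N
-m(-49 - R(8)) = -(4 + (-49 - 1*1)) = -(4 + (-49 - 1)) = -(4 - 50) = -1*(-46) = 46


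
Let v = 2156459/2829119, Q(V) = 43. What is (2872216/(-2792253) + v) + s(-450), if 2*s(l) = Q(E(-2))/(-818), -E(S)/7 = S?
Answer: -3782582904413573/12923771800715052 ≈ -0.29268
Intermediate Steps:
E(S) = -7*S
v = 2156459/2829119 (v = 2156459*(1/2829119) = 2156459/2829119 ≈ 0.76224)
s(l) = -43/1636 (s(l) = (43/(-818))/2 = (43*(-1/818))/2 = (½)*(-43/818) = -43/1636)
(2872216/(-2792253) + v) + s(-450) = (2872216/(-2792253) + 2156459/2829119) - 43/1636 = (2872216*(-1/2792253) + 2156459/2829119) - 43/1636 = (-2872216/2792253 + 2156459/2829119) - 43/1636 = -2104461745577/7899616015107 - 43/1636 = -3782582904413573/12923771800715052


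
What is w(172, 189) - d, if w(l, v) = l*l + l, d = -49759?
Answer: 79515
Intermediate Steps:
w(l, v) = l + l**2 (w(l, v) = l**2 + l = l + l**2)
w(172, 189) - d = 172*(1 + 172) - 1*(-49759) = 172*173 + 49759 = 29756 + 49759 = 79515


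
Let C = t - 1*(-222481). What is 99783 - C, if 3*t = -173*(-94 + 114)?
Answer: -364634/3 ≈ -1.2154e+5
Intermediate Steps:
t = -3460/3 (t = (-173*(-94 + 114))/3 = (-173*20)/3 = (⅓)*(-3460) = -3460/3 ≈ -1153.3)
C = 663983/3 (C = -3460/3 - 1*(-222481) = -3460/3 + 222481 = 663983/3 ≈ 2.2133e+5)
99783 - C = 99783 - 1*663983/3 = 99783 - 663983/3 = -364634/3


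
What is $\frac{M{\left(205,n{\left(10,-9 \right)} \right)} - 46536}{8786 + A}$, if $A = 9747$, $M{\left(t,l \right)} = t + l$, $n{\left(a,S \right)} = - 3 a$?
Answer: $- \frac{46361}{18533} \approx -2.5015$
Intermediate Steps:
$M{\left(t,l \right)} = l + t$
$\frac{M{\left(205,n{\left(10,-9 \right)} \right)} - 46536}{8786 + A} = \frac{\left(\left(-3\right) 10 + 205\right) - 46536}{8786 + 9747} = \frac{\left(-30 + 205\right) - 46536}{18533} = \left(175 - 46536\right) \frac{1}{18533} = \left(-46361\right) \frac{1}{18533} = - \frac{46361}{18533}$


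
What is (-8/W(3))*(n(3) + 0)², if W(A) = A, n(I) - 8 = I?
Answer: -968/3 ≈ -322.67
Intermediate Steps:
n(I) = 8 + I
(-8/W(3))*(n(3) + 0)² = (-8/3)*((8 + 3) + 0)² = (-8*⅓)*(11 + 0)² = -8/3*11² = -8/3*121 = -968/3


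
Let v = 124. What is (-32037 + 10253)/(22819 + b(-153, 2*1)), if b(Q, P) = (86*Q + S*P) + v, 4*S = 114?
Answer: -1556/703 ≈ -2.2134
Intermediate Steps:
S = 57/2 (S = (1/4)*114 = 57/2 ≈ 28.500)
b(Q, P) = 124 + 86*Q + 57*P/2 (b(Q, P) = (86*Q + 57*P/2) + 124 = 124 + 86*Q + 57*P/2)
(-32037 + 10253)/(22819 + b(-153, 2*1)) = (-32037 + 10253)/(22819 + (124 + 86*(-153) + 57*(2*1)/2)) = -21784/(22819 + (124 - 13158 + (57/2)*2)) = -21784/(22819 + (124 - 13158 + 57)) = -21784/(22819 - 12977) = -21784/9842 = -21784*1/9842 = -1556/703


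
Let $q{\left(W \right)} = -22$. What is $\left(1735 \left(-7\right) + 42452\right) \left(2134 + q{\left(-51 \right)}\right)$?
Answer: $64008384$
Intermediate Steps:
$\left(1735 \left(-7\right) + 42452\right) \left(2134 + q{\left(-51 \right)}\right) = \left(1735 \left(-7\right) + 42452\right) \left(2134 - 22\right) = \left(-12145 + 42452\right) 2112 = 30307 \cdot 2112 = 64008384$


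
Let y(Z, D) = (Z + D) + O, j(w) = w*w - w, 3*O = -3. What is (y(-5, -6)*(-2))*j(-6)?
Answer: 1008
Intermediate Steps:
O = -1 (O = (1/3)*(-3) = -1)
j(w) = w**2 - w
y(Z, D) = -1 + D + Z (y(Z, D) = (Z + D) - 1 = (D + Z) - 1 = -1 + D + Z)
(y(-5, -6)*(-2))*j(-6) = ((-1 - 6 - 5)*(-2))*(-6*(-1 - 6)) = (-12*(-2))*(-6*(-7)) = 24*42 = 1008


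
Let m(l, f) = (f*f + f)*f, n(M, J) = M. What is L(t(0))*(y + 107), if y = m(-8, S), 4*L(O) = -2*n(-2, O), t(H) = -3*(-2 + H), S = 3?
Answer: 143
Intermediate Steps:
t(H) = 6 - 3*H
L(O) = 1 (L(O) = (-2*(-2))/4 = (1/4)*4 = 1)
m(l, f) = f*(f + f**2) (m(l, f) = (f**2 + f)*f = (f + f**2)*f = f*(f + f**2))
y = 36 (y = 3**2*(1 + 3) = 9*4 = 36)
L(t(0))*(y + 107) = 1*(36 + 107) = 1*143 = 143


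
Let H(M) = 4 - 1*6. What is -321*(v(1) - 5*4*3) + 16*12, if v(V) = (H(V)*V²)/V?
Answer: 20094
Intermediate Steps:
H(M) = -2 (H(M) = 4 - 6 = -2)
v(V) = -2*V (v(V) = (-2*V²)/V = -2*V)
-321*(v(1) - 5*4*3) + 16*12 = -321*(-2*1 - 5*4*3) + 16*12 = -321*(-2 - 20*3) + 192 = -321*(-2 - 60) + 192 = -321*(-62) + 192 = 19902 + 192 = 20094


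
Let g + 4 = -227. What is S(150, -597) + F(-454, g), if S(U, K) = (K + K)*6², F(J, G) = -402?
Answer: -43386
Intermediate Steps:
g = -231 (g = -4 - 227 = -231)
S(U, K) = 72*K (S(U, K) = (2*K)*36 = 72*K)
S(150, -597) + F(-454, g) = 72*(-597) - 402 = -42984 - 402 = -43386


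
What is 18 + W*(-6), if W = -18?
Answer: 126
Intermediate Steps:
18 + W*(-6) = 18 - 18*(-6) = 18 + 108 = 126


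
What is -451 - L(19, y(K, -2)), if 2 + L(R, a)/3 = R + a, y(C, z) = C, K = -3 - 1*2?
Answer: -487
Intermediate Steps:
K = -5 (K = -3 - 2 = -5)
L(R, a) = -6 + 3*R + 3*a (L(R, a) = -6 + 3*(R + a) = -6 + (3*R + 3*a) = -6 + 3*R + 3*a)
-451 - L(19, y(K, -2)) = -451 - (-6 + 3*19 + 3*(-5)) = -451 - (-6 + 57 - 15) = -451 - 1*36 = -451 - 36 = -487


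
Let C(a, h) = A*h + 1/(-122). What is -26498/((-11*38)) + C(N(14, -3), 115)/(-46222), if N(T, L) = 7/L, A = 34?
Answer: 6782956995/107142596 ≈ 63.308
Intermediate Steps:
C(a, h) = -1/122 + 34*h (C(a, h) = 34*h + 1/(-122) = 34*h - 1/122 = -1/122 + 34*h)
-26498/((-11*38)) + C(N(14, -3), 115)/(-46222) = -26498/((-11*38)) + (-1/122 + 34*115)/(-46222) = -26498/(-418) + (-1/122 + 3910)*(-1/46222) = -26498*(-1/418) + (477019/122)*(-1/46222) = 13249/209 - 477019/5639084 = 6782956995/107142596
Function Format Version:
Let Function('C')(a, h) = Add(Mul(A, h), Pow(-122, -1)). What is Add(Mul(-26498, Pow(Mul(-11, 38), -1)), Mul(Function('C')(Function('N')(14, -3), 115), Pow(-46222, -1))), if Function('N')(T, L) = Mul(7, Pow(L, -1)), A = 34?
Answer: Rational(6782956995, 107142596) ≈ 63.308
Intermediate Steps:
Function('C')(a, h) = Add(Rational(-1, 122), Mul(34, h)) (Function('C')(a, h) = Add(Mul(34, h), Pow(-122, -1)) = Add(Mul(34, h), Rational(-1, 122)) = Add(Rational(-1, 122), Mul(34, h)))
Add(Mul(-26498, Pow(Mul(-11, 38), -1)), Mul(Function('C')(Function('N')(14, -3), 115), Pow(-46222, -1))) = Add(Mul(-26498, Pow(Mul(-11, 38), -1)), Mul(Add(Rational(-1, 122), Mul(34, 115)), Pow(-46222, -1))) = Add(Mul(-26498, Pow(-418, -1)), Mul(Add(Rational(-1, 122), 3910), Rational(-1, 46222))) = Add(Mul(-26498, Rational(-1, 418)), Mul(Rational(477019, 122), Rational(-1, 46222))) = Add(Rational(13249, 209), Rational(-477019, 5639084)) = Rational(6782956995, 107142596)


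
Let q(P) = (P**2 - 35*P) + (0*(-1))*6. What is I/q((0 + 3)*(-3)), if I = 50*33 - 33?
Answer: 49/12 ≈ 4.0833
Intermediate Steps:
q(P) = P**2 - 35*P (q(P) = (P**2 - 35*P) + 0*6 = (P**2 - 35*P) + 0 = P**2 - 35*P)
I = 1617 (I = 1650 - 33 = 1617)
I/q((0 + 3)*(-3)) = 1617/((((0 + 3)*(-3))*(-35 + (0 + 3)*(-3)))) = 1617/(((3*(-3))*(-35 + 3*(-3)))) = 1617/((-9*(-35 - 9))) = 1617/((-9*(-44))) = 1617/396 = 1617*(1/396) = 49/12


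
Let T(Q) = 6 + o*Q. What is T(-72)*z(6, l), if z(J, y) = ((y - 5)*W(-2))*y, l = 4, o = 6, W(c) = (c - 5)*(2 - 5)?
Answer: 35784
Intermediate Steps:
W(c) = 15 - 3*c (W(c) = (-5 + c)*(-3) = 15 - 3*c)
T(Q) = 6 + 6*Q
z(J, y) = y*(-105 + 21*y) (z(J, y) = ((y - 5)*(15 - 3*(-2)))*y = ((-5 + y)*(15 + 6))*y = ((-5 + y)*21)*y = (-105 + 21*y)*y = y*(-105 + 21*y))
T(-72)*z(6, l) = (6 + 6*(-72))*(21*4*(-5 + 4)) = (6 - 432)*(21*4*(-1)) = -426*(-84) = 35784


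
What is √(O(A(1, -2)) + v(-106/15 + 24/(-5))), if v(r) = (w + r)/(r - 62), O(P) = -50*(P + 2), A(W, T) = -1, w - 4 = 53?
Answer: I*√15533329/554 ≈ 7.1141*I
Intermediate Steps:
w = 57 (w = 4 + 53 = 57)
O(P) = -100 - 50*P (O(P) = -50*(2 + P) = -100 - 50*P)
v(r) = (57 + r)/(-62 + r) (v(r) = (57 + r)/(r - 62) = (57 + r)/(-62 + r))
√(O(A(1, -2)) + v(-106/15 + 24/(-5))) = √((-100 - 50*(-1)) + (57 + (-106/15 + 24/(-5)))/(-62 + (-106/15 + 24/(-5)))) = √((-100 + 50) + (57 + (-106*1/15 + 24*(-⅕)))/(-62 + (-106*1/15 + 24*(-⅕)))) = √(-50 + (57 + (-106/15 - 24/5))/(-62 + (-106/15 - 24/5))) = √(-50 + (57 - 178/15)/(-62 - 178/15)) = √(-50 + (677/15)/(-1108/15)) = √(-50 - 15/1108*677/15) = √(-50 - 677/1108) = √(-56077/1108) = I*√15533329/554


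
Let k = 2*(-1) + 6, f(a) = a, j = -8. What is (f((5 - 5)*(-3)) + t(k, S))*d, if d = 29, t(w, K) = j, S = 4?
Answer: -232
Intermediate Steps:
k = 4 (k = -2 + 6 = 4)
t(w, K) = -8
(f((5 - 5)*(-3)) + t(k, S))*d = ((5 - 5)*(-3) - 8)*29 = (0*(-3) - 8)*29 = (0 - 8)*29 = -8*29 = -232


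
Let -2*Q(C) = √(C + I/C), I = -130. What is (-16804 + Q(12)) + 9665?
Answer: -7139 - √42/12 ≈ -7139.5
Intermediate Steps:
Q(C) = -√(C - 130/C)/2
(-16804 + Q(12)) + 9665 = (-16804 - √(12 - 130/12)/2) + 9665 = (-16804 - √(12 - 130*1/12)/2) + 9665 = (-16804 - √(12 - 65/6)/2) + 9665 = (-16804 - √42/12) + 9665 = -7139 - √42/12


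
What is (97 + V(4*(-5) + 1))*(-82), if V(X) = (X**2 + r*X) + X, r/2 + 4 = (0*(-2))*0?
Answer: -48462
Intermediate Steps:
r = -8 (r = -8 + 2*((0*(-2))*0) = -8 + 2*(0*0) = -8 + 2*0 = -8 + 0 = -8)
V(X) = X**2 - 7*X (V(X) = (X**2 - 8*X) + X = X**2 - 7*X)
(97 + V(4*(-5) + 1))*(-82) = (97 + (4*(-5) + 1)*(-7 + (4*(-5) + 1)))*(-82) = (97 + (-20 + 1)*(-7 + (-20 + 1)))*(-82) = (97 - 19*(-7 - 19))*(-82) = (97 - 19*(-26))*(-82) = (97 + 494)*(-82) = 591*(-82) = -48462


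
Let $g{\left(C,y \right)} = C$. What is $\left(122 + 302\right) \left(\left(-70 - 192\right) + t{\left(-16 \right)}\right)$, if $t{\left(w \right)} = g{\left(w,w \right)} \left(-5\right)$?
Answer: $-77168$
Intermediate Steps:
$t{\left(w \right)} = - 5 w$ ($t{\left(w \right)} = w \left(-5\right) = - 5 w$)
$\left(122 + 302\right) \left(\left(-70 - 192\right) + t{\left(-16 \right)}\right) = \left(122 + 302\right) \left(\left(-70 - 192\right) - -80\right) = 424 \left(-262 + 80\right) = 424 \left(-182\right) = -77168$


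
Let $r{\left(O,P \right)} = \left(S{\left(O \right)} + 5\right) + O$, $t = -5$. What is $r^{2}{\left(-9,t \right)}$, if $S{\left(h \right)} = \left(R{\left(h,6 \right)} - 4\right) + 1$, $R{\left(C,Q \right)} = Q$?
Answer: $1$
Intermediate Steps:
$S{\left(h \right)} = 3$ ($S{\left(h \right)} = \left(6 - 4\right) + 1 = 2 + 1 = 3$)
$r{\left(O,P \right)} = 8 + O$ ($r{\left(O,P \right)} = \left(3 + 5\right) + O = 8 + O$)
$r^{2}{\left(-9,t \right)} = \left(8 - 9\right)^{2} = \left(-1\right)^{2} = 1$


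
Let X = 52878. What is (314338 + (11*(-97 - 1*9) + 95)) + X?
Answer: 366145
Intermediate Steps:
(314338 + (11*(-97 - 1*9) + 95)) + X = (314338 + (11*(-97 - 1*9) + 95)) + 52878 = (314338 + (11*(-97 - 9) + 95)) + 52878 = (314338 + (11*(-106) + 95)) + 52878 = (314338 + (-1166 + 95)) + 52878 = (314338 - 1071) + 52878 = 313267 + 52878 = 366145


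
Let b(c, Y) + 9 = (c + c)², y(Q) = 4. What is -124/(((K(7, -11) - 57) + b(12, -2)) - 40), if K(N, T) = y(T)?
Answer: -62/237 ≈ -0.26160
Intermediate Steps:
K(N, T) = 4
b(c, Y) = -9 + 4*c² (b(c, Y) = -9 + (c + c)² = -9 + (2*c)² = -9 + 4*c²)
-124/(((K(7, -11) - 57) + b(12, -2)) - 40) = -124/(((4 - 57) + (-9 + 4*12²)) - 40) = -124/((-53 + (-9 + 4*144)) - 40) = -124/((-53 + (-9 + 576)) - 40) = -124/((-53 + 567) - 40) = -124/(514 - 40) = -124/474 = -124*1/474 = -62/237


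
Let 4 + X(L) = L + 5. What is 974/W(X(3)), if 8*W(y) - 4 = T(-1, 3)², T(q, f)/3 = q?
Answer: 7792/13 ≈ 599.38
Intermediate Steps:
T(q, f) = 3*q
X(L) = 1 + L (X(L) = -4 + (L + 5) = -4 + (5 + L) = 1 + L)
W(y) = 13/8 (W(y) = ½ + (3*(-1))²/8 = ½ + (⅛)*(-3)² = ½ + (⅛)*9 = ½ + 9/8 = 13/8)
974/W(X(3)) = 974/(13/8) = 974*(8/13) = 7792/13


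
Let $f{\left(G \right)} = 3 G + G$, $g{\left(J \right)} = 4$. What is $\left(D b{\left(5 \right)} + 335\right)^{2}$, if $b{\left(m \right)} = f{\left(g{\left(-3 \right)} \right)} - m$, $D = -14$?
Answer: $32761$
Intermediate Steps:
$f{\left(G \right)} = 4 G$
$b{\left(m \right)} = 16 - m$ ($b{\left(m \right)} = 4 \cdot 4 - m = 16 - m$)
$\left(D b{\left(5 \right)} + 335\right)^{2} = \left(- 14 \left(16 - 5\right) + 335\right)^{2} = \left(\left(-14\right) 11 + 335\right)^{2} = \left(-154 + 335\right)^{2} = 181^{2} = 32761$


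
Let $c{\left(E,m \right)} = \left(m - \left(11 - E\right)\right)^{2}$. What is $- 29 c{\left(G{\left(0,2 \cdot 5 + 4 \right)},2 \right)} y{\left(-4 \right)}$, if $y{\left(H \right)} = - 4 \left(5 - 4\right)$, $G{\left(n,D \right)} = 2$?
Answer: $5684$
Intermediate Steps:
$y{\left(H \right)} = -4$ ($y{\left(H \right)} = \left(-4\right) 1 = -4$)
$c{\left(E,m \right)} = \left(-11 + E + m\right)^{2}$ ($c{\left(E,m \right)} = \left(m + \left(-5 + \left(-6 + E\right)\right)\right)^{2} = \left(m + \left(-11 + E\right)\right)^{2} = \left(-11 + E + m\right)^{2}$)
$- 29 c{\left(G{\left(0,2 \cdot 5 + 4 \right)},2 \right)} y{\left(-4 \right)} = - 29 \left(-11 + 2 + 2\right)^{2} \left(-4\right) = - 29 \left(-7\right)^{2} \left(-4\right) = \left(-29\right) 49 \left(-4\right) = \left(-1421\right) \left(-4\right) = 5684$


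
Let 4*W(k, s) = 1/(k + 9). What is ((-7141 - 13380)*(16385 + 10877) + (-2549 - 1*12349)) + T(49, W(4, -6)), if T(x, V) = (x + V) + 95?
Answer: -29091829311/52 ≈ -5.5946e+8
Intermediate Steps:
W(k, s) = 1/(4*(9 + k)) (W(k, s) = 1/(4*(k + 9)) = 1/(4*(9 + k)))
T(x, V) = 95 + V + x (T(x, V) = (V + x) + 95 = 95 + V + x)
((-7141 - 13380)*(16385 + 10877) + (-2549 - 1*12349)) + T(49, W(4, -6)) = ((-7141 - 13380)*(16385 + 10877) + (-2549 - 1*12349)) + (95 + 1/(4*(9 + 4)) + 49) = (-20521*27262 + (-2549 - 12349)) + (95 + (¼)/13 + 49) = (-559443502 - 14898) + (95 + (¼)*(1/13) + 49) = -559458400 + (95 + 1/52 + 49) = -559458400 + 7489/52 = -29091829311/52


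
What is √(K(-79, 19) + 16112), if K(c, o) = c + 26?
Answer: √16059 ≈ 126.72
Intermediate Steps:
K(c, o) = 26 + c
√(K(-79, 19) + 16112) = √((26 - 79) + 16112) = √(-53 + 16112) = √16059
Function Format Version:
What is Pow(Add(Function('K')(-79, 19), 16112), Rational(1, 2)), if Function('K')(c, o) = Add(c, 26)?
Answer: Pow(16059, Rational(1, 2)) ≈ 126.72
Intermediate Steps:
Function('K')(c, o) = Add(26, c)
Pow(Add(Function('K')(-79, 19), 16112), Rational(1, 2)) = Pow(Add(Add(26, -79), 16112), Rational(1, 2)) = Pow(Add(-53, 16112), Rational(1, 2)) = Pow(16059, Rational(1, 2))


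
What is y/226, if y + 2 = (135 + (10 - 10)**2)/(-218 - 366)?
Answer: -1303/131984 ≈ -0.0098724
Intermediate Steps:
y = -1303/584 (y = -2 + (135 + (10 - 10)**2)/(-218 - 366) = -2 + (135 + 0**2)/(-584) = -2 + (135 + 0)*(-1/584) = -2 + 135*(-1/584) = -2 - 135/584 = -1303/584 ≈ -2.2312)
y/226 = -1303/584/226 = -1303/584*1/226 = -1303/131984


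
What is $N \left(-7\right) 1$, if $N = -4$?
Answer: $28$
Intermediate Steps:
$N \left(-7\right) 1 = \left(-4\right) \left(-7\right) 1 = 28 \cdot 1 = 28$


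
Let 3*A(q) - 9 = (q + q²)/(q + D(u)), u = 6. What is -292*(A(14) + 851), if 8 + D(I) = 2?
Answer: -251923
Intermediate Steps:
D(I) = -6 (D(I) = -8 + 2 = -6)
A(q) = 3 + (q + q²)/(3*(-6 + q)) (A(q) = 3 + ((q + q²)/(q - 6))/3 = 3 + ((q + q²)/(-6 + q))/3 = 3 + (q + q²)/(3*(-6 + q)))
-292*(A(14) + 851) = -292*((-54 + 14² + 10*14)/(3*(-6 + 14)) + 851) = -292*((⅓)*(-54 + 196 + 140)/8 + 851) = -292*((⅓)*(⅛)*282 + 851) = -292*(47/4 + 851) = -292*3451/4 = -251923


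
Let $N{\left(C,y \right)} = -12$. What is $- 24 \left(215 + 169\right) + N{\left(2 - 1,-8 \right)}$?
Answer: $-9228$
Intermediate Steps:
$- 24 \left(215 + 169\right) + N{\left(2 - 1,-8 \right)} = - 24 \left(215 + 169\right) - 12 = \left(-24\right) 384 - 12 = -9216 - 12 = -9228$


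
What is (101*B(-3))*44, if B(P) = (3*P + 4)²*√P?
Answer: 111100*I*√3 ≈ 1.9243e+5*I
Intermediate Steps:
B(P) = √P*(4 + 3*P)² (B(P) = (4 + 3*P)²*√P = √P*(4 + 3*P)²)
(101*B(-3))*44 = (101*(√(-3)*(4 + 3*(-3))²))*44 = (101*((I*√3)*(4 - 9)²))*44 = (101*((I*√3)*(-5)²))*44 = (101*((I*√3)*25))*44 = (101*(25*I*√3))*44 = (2525*I*√3)*44 = 111100*I*√3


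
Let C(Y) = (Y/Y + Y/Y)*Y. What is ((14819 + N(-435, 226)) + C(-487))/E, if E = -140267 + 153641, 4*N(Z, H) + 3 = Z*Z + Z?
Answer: 81389/17832 ≈ 4.5642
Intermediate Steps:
N(Z, H) = -¾ + Z/4 + Z²/4 (N(Z, H) = -¾ + (Z*Z + Z)/4 = -¾ + (Z² + Z)/4 = -¾ + (Z + Z²)/4 = -¾ + (Z/4 + Z²/4) = -¾ + Z/4 + Z²/4)
E = 13374
C(Y) = 2*Y (C(Y) = (1 + 1)*Y = 2*Y)
((14819 + N(-435, 226)) + C(-487))/E = ((14819 + (-¾ + (¼)*(-435) + (¼)*(-435)²)) + 2*(-487))/13374 = ((14819 + (-¾ - 435/4 + (¼)*189225)) - 974)*(1/13374) = ((14819 + (-¾ - 435/4 + 189225/4)) - 974)*(1/13374) = ((14819 + 188787/4) - 974)*(1/13374) = (248063/4 - 974)*(1/13374) = (244167/4)*(1/13374) = 81389/17832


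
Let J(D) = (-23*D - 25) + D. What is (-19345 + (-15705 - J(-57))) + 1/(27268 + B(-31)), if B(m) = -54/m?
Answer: -30668887967/845362 ≈ -36279.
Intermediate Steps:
J(D) = -25 - 22*D (J(D) = (-25 - 23*D) + D = -25 - 22*D)
(-19345 + (-15705 - J(-57))) + 1/(27268 + B(-31)) = (-19345 + (-15705 - (-25 - 22*(-57)))) + 1/(27268 - 54/(-31)) = (-19345 + (-15705 - (-25 + 1254))) + 1/(27268 - 54*(-1/31)) = (-19345 + (-15705 - 1*1229)) + 1/(27268 + 54/31) = (-19345 + (-15705 - 1229)) + 1/(845362/31) = (-19345 - 16934) + 31/845362 = -36279 + 31/845362 = -30668887967/845362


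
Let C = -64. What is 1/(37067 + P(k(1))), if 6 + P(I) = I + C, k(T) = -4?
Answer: 1/36993 ≈ 2.7032e-5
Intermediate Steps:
P(I) = -70 + I (P(I) = -6 + (I - 64) = -6 + (-64 + I) = -70 + I)
1/(37067 + P(k(1))) = 1/(37067 + (-70 - 4)) = 1/(37067 - 74) = 1/36993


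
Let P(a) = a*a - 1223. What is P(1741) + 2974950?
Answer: 6004808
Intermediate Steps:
P(a) = -1223 + a**2 (P(a) = a**2 - 1223 = -1223 + a**2)
P(1741) + 2974950 = (-1223 + 1741**2) + 2974950 = (-1223 + 3031081) + 2974950 = 3029858 + 2974950 = 6004808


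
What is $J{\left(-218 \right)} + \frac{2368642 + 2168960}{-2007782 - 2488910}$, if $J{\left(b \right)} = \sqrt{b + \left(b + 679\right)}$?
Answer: $- \frac{2268801}{2248346} + 9 \sqrt{3} \approx 14.579$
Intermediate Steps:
$J{\left(b \right)} = \sqrt{679 + 2 b}$ ($J{\left(b \right)} = \sqrt{b + \left(679 + b\right)} = \sqrt{679 + 2 b}$)
$J{\left(-218 \right)} + \frac{2368642 + 2168960}{-2007782 - 2488910} = \sqrt{679 + 2 \left(-218\right)} + \frac{2368642 + 2168960}{-2007782 - 2488910} = \sqrt{679 - 436} + \frac{4537602}{-4496692} = \sqrt{243} + 4537602 \left(- \frac{1}{4496692}\right) = 9 \sqrt{3} - \frac{2268801}{2248346} = - \frac{2268801}{2248346} + 9 \sqrt{3}$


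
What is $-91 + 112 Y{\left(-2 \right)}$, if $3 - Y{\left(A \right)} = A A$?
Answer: $-203$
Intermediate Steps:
$Y{\left(A \right)} = 3 - A^{2}$ ($Y{\left(A \right)} = 3 - A A = 3 - A^{2}$)
$-91 + 112 Y{\left(-2 \right)} = -91 + 112 \left(3 - \left(-2\right)^{2}\right) = -91 + 112 \left(3 - 4\right) = -91 + 112 \left(-1\right) = -91 - 112 = -203$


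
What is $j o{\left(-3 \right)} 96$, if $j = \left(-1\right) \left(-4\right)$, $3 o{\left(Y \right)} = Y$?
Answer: $-384$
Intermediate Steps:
$o{\left(Y \right)} = \frac{Y}{3}$
$j = 4$
$j o{\left(-3 \right)} 96 = 4 \cdot \frac{1}{3} \left(-3\right) 96 = 4 \left(-1\right) 96 = \left(-4\right) 96 = -384$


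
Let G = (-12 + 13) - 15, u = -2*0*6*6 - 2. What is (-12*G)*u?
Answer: -336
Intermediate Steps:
u = -2 (u = -0*6 - 2 = -2*0 - 2 = 0 - 2 = -2)
G = -14 (G = 1 - 15 = -14)
(-12*G)*u = -12*(-14)*(-2) = 168*(-2) = -336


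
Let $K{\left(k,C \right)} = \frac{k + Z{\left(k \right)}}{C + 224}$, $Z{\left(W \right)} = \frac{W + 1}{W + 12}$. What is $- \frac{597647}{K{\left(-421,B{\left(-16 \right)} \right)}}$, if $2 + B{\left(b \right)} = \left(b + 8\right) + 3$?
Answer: $\frac{53042964191}{171769} \approx 3.088 \cdot 10^{5}$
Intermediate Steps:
$B{\left(b \right)} = 9 + b$ ($B{\left(b \right)} = -2 + \left(\left(b + 8\right) + 3\right) = -2 + \left(\left(8 + b\right) + 3\right) = -2 + \left(11 + b\right) = 9 + b$)
$Z{\left(W \right)} = \frac{1 + W}{12 + W}$
$K{\left(k,C \right)} = \frac{k + \frac{1 + k}{12 + k}}{224 + C}$ ($K{\left(k,C \right)} = \frac{k + \frac{1 + k}{12 + k}}{C + 224} = \frac{k + \frac{1 + k}{12 + k}}{224 + C}$)
$- \frac{597647}{K{\left(-421,B{\left(-16 \right)} \right)}} = - \frac{597647}{\frac{1}{12 - 421} \frac{1}{224 + \left(9 - 16\right)} \left(1 - 421 - 421 \left(12 - 421\right)\right)} = - \frac{597647}{\frac{1}{-409} \frac{1}{224 - 7} \left(1 - 421 - -172189\right)} = - \frac{597647}{\left(- \frac{1}{409}\right) \frac{1}{217} \left(1 - 421 + 172189\right)} = - \frac{597647}{\left(- \frac{1}{409}\right) \frac{1}{217} \cdot 171769} = - \frac{597647}{- \frac{171769}{88753}} = \left(-597647\right) \left(- \frac{88753}{171769}\right) = \frac{53042964191}{171769}$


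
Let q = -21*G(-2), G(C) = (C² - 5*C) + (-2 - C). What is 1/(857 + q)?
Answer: 1/563 ≈ 0.0017762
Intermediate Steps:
G(C) = -2 + C² - 6*C
q = -294 (q = -21*(-2 + (-2)² - 6*(-2)) = -21*(-2 + 4 + 12) = -21*14 = -294)
1/(857 + q) = 1/(857 - 294) = 1/563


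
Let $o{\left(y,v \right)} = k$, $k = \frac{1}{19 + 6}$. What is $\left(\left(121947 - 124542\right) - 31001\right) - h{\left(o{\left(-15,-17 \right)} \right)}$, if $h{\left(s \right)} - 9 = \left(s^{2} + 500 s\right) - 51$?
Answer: $- \frac{20983751}{625} \approx -33574.0$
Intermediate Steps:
$k = \frac{1}{25} \approx 0.04$
$o{\left(y,v \right)} = \frac{1}{25}$
$h{\left(s \right)} = -42 + s^{2} + 500 s$ ($h{\left(s \right)} = 9 - \left(51 - s^{2} - 500 s\right) = 9 + \left(-51 + s^{2} + 500 s\right) = -42 + s^{2} + 500 s$)
$\left(\left(121947 - 124542\right) - 31001\right) - h{\left(o{\left(-15,-17 \right)} \right)} = \left(\left(121947 - 124542\right) - 31001\right) - \left(-42 + \left(\frac{1}{25}\right)^{2} + 500 \cdot \frac{1}{25}\right) = \left(-2595 - 31001\right) - \left(-42 + \frac{1}{625} + 20\right) = -33596 - - \frac{13749}{625} = -33596 + \frac{13749}{625} = - \frac{20983751}{625}$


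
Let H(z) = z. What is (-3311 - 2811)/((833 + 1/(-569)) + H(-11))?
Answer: -3483418/467717 ≈ -7.4477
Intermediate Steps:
(-3311 - 2811)/((833 + 1/(-569)) + H(-11)) = (-3311 - 2811)/((833 + 1/(-569)) - 11) = -6122/((833 - 1/569) - 11) = -6122/(473976/569 - 11) = -6122/467717/569 = -6122*569/467717 = -3483418/467717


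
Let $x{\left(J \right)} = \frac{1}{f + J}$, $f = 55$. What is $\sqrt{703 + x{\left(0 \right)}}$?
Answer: $\frac{\sqrt{2126630}}{55} \approx 26.514$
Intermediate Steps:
$x{\left(J \right)} = \frac{1}{55 + J}$
$\sqrt{703 + x{\left(0 \right)}} = \sqrt{703 + \frac{1}{55 + 0}} = \sqrt{703 + \frac{1}{55}} = \sqrt{\frac{38666}{55}} = \frac{\sqrt{2126630}}{55}$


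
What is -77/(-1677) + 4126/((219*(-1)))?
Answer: -2300813/122421 ≈ -18.794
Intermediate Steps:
-77/(-1677) + 4126/((219*(-1))) = -77*(-1/1677) + 4126/(-219) = 77/1677 + 4126*(-1/219) = 77/1677 - 4126/219 = -2300813/122421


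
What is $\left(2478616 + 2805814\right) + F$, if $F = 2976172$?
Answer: $8260602$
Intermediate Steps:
$\left(2478616 + 2805814\right) + F = \left(2478616 + 2805814\right) + 2976172 = 5284430 + 2976172 = 8260602$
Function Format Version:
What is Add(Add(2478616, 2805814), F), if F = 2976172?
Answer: 8260602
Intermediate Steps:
Add(Add(2478616, 2805814), F) = Add(Add(2478616, 2805814), 2976172) = Add(5284430, 2976172) = 8260602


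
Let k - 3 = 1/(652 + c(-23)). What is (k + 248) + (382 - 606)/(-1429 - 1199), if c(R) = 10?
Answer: 109206163/434934 ≈ 251.09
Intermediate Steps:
k = 1987/662 (k = 3 + 1/(652 + 10) = 3 + 1/662 = 1987/662 ≈ 3.0015)
(k + 248) + (382 - 606)/(-1429 - 1199) = (1987/662 + 248) + (382 - 606)/(-1429 - 1199) = 166163/662 - 224/(-2628) = 166163/662 - 224*(-1/2628) = 166163/662 + 56/657 = 109206163/434934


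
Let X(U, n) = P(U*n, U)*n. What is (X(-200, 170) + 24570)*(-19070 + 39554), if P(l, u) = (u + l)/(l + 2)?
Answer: 8615005656120/16999 ≈ 5.0680e+8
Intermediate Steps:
P(l, u) = (l + u)/(2 + l)
X(U, n) = n*(U + U*n)/(2 + U*n) (X(U, n) = ((U*n + U)/(2 + U*n))*n = ((U + U*n)/(2 + U*n))*n = n*(U + U*n)/(2 + U*n))
(X(-200, 170) + 24570)*(-19070 + 39554) = (-200*170*(1 + 170)/(2 - 200*170) + 24570)*(-19070 + 39554) = (-200*170*171/(2 - 34000) + 24570)*20484 = (-200*170*171/(-33998) + 24570)*20484 = (-200*170*(-1/33998)*171 + 24570)*20484 = (2907000/16999 + 24570)*20484 = (420572430/16999)*20484 = 8615005656120/16999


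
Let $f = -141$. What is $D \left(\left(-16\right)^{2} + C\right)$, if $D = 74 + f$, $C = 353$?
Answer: $-40803$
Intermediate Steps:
$D = -67$ ($D = 74 - 141 = -67$)
$D \left(\left(-16\right)^{2} + C\right) = - 67 \left(\left(-16\right)^{2} + 353\right) = - 67 \left(256 + 353\right) = \left(-67\right) 609 = -40803$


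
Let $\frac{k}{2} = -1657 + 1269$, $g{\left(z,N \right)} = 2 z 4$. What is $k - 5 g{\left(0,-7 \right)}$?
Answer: $-776$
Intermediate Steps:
$g{\left(z,N \right)} = 8 z$
$k = -776$ ($k = 2 \left(-1657 + 1269\right) = 2 \left(-388\right) = -776$)
$k - 5 g{\left(0,-7 \right)} = -776 - 5 \cdot 8 \cdot 0 = -776 - 5 \cdot 0 = -776 - 0 = -776 + 0 = -776$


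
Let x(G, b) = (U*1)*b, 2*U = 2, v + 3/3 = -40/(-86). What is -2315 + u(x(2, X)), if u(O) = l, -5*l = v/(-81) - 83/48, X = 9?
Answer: -128991121/55728 ≈ -2314.7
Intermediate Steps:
v = -23/43 (v = -1 - 40/(-86) = -1 - 40*(-1/86) = -1 + 20/43 = -23/43 ≈ -0.53488)
U = 1 (U = (½)*2 = 1)
x(G, b) = b (x(G, b) = (1*1)*b = 1*b = b)
l = 19199/55728 (l = -(-23/43/(-81) - 83/48)/5 = -(-23/43*(-1/81) - 83*1/48)/5 = -(23/3483 - 83/48)/5 = -⅕*(-95995/55728) = 19199/55728 ≈ 0.34451)
u(O) = 19199/55728
-2315 + u(x(2, X)) = -2315 + 19199/55728 = -128991121/55728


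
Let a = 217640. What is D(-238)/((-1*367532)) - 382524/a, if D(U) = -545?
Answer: -17558899621/9998708060 ≈ -1.7561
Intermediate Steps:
D(-238)/((-1*367532)) - 382524/a = -545/((-1*367532)) - 382524/217640 = -545/(-367532) - 382524*1/217640 = -545*(-1/367532) - 95631/54410 = 545/367532 - 95631/54410 = -17558899621/9998708060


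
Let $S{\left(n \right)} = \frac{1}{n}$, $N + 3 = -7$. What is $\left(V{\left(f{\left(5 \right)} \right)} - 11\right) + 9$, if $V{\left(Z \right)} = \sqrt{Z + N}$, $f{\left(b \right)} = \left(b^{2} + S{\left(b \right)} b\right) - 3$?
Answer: $-2 + \sqrt{13} \approx 1.6056$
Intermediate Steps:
$N = -10$ ($N = -3 - 7 = -10$)
$f{\left(b \right)} = -2 + b^{2}$ ($f{\left(b \right)} = \left(b^{2} + \frac{b}{b}\right) - 3 = \left(b^{2} + 1\right) - 3 = \left(1 + b^{2}\right) - 3 = -2 + b^{2}$)
$V{\left(Z \right)} = \sqrt{-10 + Z}$ ($V{\left(Z \right)} = \sqrt{Z - 10} = \sqrt{-10 + Z}$)
$\left(V{\left(f{\left(5 \right)} \right)} - 11\right) + 9 = \left(\sqrt{-10 - \left(2 - 5^{2}\right)} - 11\right) + 9 = \left(\sqrt{-10 + \left(-2 + 25\right)} - 11\right) + 9 = \left(\sqrt{-10 + 23} - 11\right) + 9 = \left(\sqrt{13} - 11\right) + 9 = \left(-11 + \sqrt{13}\right) + 9 = -2 + \sqrt{13}$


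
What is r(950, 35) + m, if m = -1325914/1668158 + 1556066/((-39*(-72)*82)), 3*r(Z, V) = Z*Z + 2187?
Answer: 28958351131477759/96025847112 ≈ 3.0157e+5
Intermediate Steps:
r(Z, V) = 729 + Z²/3 (r(Z, V) = (Z*Z + 2187)/3 = (Z² + 2187)/3 = (2187 + Z²)/3 = 729 + Z²/3)
m = 572616073111/96025847112 (m = -1325914*1/1668158 + 1556066/((2808*82)) = -662957/834079 + 1556066/230256 = -662957/834079 + 1556066*(1/230256) = -662957/834079 + 778033/115128 = 572616073111/96025847112 ≈ 5.9631)
r(950, 35) + m = (729 + (⅓)*950²) + 572616073111/96025847112 = (729 + (⅓)*902500) + 572616073111/96025847112 = (729 + 902500/3) + 572616073111/96025847112 = 904687/3 + 572616073111/96025847112 = 28958351131477759/96025847112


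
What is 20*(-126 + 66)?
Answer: -1200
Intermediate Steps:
20*(-126 + 66) = 20*(-60) = -1200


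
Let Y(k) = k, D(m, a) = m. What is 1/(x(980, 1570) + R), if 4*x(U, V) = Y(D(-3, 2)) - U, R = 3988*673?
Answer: 4/10734713 ≈ 3.7262e-7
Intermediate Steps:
R = 2683924
x(U, V) = -¾ - U/4 (x(U, V) = (-3 - U)/4 = -¾ - U/4)
1/(x(980, 1570) + R) = 1/((-¾ - ¼*980) + 2683924) = 1/((-¾ - 245) + 2683924) = 1/(-983/4 + 2683924) = 1/(10734713/4) = 4/10734713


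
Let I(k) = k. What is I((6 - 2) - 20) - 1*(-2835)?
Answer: 2819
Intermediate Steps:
I((6 - 2) - 20) - 1*(-2835) = ((6 - 2) - 20) - 1*(-2835) = (4 - 20) + 2835 = -16 + 2835 = 2819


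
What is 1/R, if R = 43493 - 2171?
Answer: 1/41322 ≈ 2.4200e-5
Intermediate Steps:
R = 41322
1/R = 1/41322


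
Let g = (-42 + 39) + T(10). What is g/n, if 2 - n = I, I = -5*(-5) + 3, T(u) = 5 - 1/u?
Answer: -19/260 ≈ -0.073077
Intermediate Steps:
I = 28 (I = 25 + 3 = 28)
n = -26 (n = 2 - 1*28 = 2 - 28 = -26)
g = 19/10 (g = (-42 + 39) + (5 - 1/10) = -3 + (5 - 1*⅒) = -3 + (5 - ⅒) = -3 + 49/10 = 19/10 ≈ 1.9000)
g/n = (19/10)/(-26) = (19/10)*(-1/26) = -19/260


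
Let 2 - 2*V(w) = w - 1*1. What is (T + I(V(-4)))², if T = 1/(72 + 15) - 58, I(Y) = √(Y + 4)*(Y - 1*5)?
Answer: 204638015/60552 + 5045*√30/58 ≈ 3856.0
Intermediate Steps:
V(w) = 3/2 - w/2 (V(w) = 1 - (w - 1*1)/2 = 1 - (w - 1)/2 = 1 - (-1 + w)/2 = 1 + (½ - w/2) = 3/2 - w/2)
I(Y) = √(4 + Y)*(-5 + Y) (I(Y) = √(4 + Y)*(Y - 5) = √(4 + Y)*(-5 + Y))
T = -5045/87 (T = 1/87 - 58 = -5045/87 ≈ -57.989)
(T + I(V(-4)))² = (-5045/87 + √(4 + (3/2 - ½*(-4)))*(-5 + (3/2 - ½*(-4))))² = (-5045/87 + √(4 + (3/2 + 2))*(-5 + (3/2 + 2)))² = (-5045/87 + √(4 + 7/2)*(-5 + 7/2))² = (-5045/87 + √(15/2)*(-3/2))² = (-5045/87 + (√30/2)*(-3/2))² = (-5045/87 - 3*√30/4)²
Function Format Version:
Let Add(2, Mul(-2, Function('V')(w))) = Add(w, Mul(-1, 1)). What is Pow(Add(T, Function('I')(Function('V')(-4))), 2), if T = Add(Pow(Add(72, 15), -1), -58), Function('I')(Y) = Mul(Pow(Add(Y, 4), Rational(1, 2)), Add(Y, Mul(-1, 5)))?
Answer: Add(Rational(204638015, 60552), Mul(Rational(5045, 58), Pow(30, Rational(1, 2)))) ≈ 3856.0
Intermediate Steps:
Function('V')(w) = Add(Rational(3, 2), Mul(Rational(-1, 2), w)) (Function('V')(w) = Add(1, Mul(Rational(-1, 2), Add(w, Mul(-1, 1)))) = Add(1, Mul(Rational(-1, 2), Add(w, -1))) = Add(1, Mul(Rational(-1, 2), Add(-1, w))) = Add(1, Add(Rational(1, 2), Mul(Rational(-1, 2), w))) = Add(Rational(3, 2), Mul(Rational(-1, 2), w)))
Function('I')(Y) = Mul(Pow(Add(4, Y), Rational(1, 2)), Add(-5, Y)) (Function('I')(Y) = Mul(Pow(Add(4, Y), Rational(1, 2)), Add(Y, -5)) = Mul(Pow(Add(4, Y), Rational(1, 2)), Add(-5, Y)))
T = Rational(-5045, 87) (T = Add(Pow(87, -1), -58) = Add(Rational(1, 87), -58) = Rational(-5045, 87) ≈ -57.989)
Pow(Add(T, Function('I')(Function('V')(-4))), 2) = Pow(Add(Rational(-5045, 87), Mul(Pow(Add(4, Add(Rational(3, 2), Mul(Rational(-1, 2), -4))), Rational(1, 2)), Add(-5, Add(Rational(3, 2), Mul(Rational(-1, 2), -4))))), 2) = Pow(Add(Rational(-5045, 87), Mul(Pow(Add(4, Add(Rational(3, 2), 2)), Rational(1, 2)), Add(-5, Add(Rational(3, 2), 2)))), 2) = Pow(Add(Rational(-5045, 87), Mul(Pow(Add(4, Rational(7, 2)), Rational(1, 2)), Add(-5, Rational(7, 2)))), 2) = Pow(Add(Rational(-5045, 87), Mul(Pow(Rational(15, 2), Rational(1, 2)), Rational(-3, 2))), 2) = Pow(Add(Rational(-5045, 87), Mul(Mul(Rational(1, 2), Pow(30, Rational(1, 2))), Rational(-3, 2))), 2) = Pow(Add(Rational(-5045, 87), Mul(Rational(-3, 4), Pow(30, Rational(1, 2)))), 2)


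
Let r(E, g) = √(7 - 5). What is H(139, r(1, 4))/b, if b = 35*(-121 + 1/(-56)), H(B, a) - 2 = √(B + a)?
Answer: -16/33885 - 8*√(139 + √2)/33885 ≈ -0.0032698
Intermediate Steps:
r(E, g) = √2
H(B, a) = 2 + √(B + a)
b = -33885/8 (b = 35*(-121 - 1/56) = 35*(-6777/56) = -33885/8 ≈ -4235.6)
H(139, r(1, 4))/b = (2 + √(139 + √2))/(-33885/8) = (2 + √(139 + √2))*(-8/33885) = -16/33885 - 8*√(139 + √2)/33885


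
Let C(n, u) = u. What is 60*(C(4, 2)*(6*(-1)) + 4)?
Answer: -480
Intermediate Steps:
60*(C(4, 2)*(6*(-1)) + 4) = 60*(2*(6*(-1)) + 4) = 60*(2*(-6) + 4) = 60*(-12 + 4) = 60*(-8) = -480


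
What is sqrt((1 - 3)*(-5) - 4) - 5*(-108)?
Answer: 540 + sqrt(6) ≈ 542.45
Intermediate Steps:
sqrt((1 - 3)*(-5) - 4) - 5*(-108) = sqrt(-2*(-5) - 4) + 540 = sqrt(10 - 4) + 540 = sqrt(6) + 540 = 540 + sqrt(6)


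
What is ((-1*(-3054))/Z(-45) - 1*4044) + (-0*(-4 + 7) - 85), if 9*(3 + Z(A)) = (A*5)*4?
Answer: -428341/103 ≈ -4158.6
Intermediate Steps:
Z(A) = -3 + 20*A/9 (Z(A) = -3 + ((A*5)*4)/9 = -3 + ((5*A)*4)/9 = -3 + (20*A)/9 = -3 + 20*A/9)
((-1*(-3054))/Z(-45) - 1*4044) + (-0*(-4 + 7) - 85) = ((-1*(-3054))/(-3 + (20/9)*(-45)) - 1*4044) + (-0*(-4 + 7) - 85) = (3054/(-3 - 100) - 4044) + (-0*3 - 85) = (3054/(-103) - 4044) + (-105*0 - 85) = (3054*(-1/103) - 4044) + (0 - 85) = (-3054/103 - 4044) - 85 = -419586/103 - 85 = -428341/103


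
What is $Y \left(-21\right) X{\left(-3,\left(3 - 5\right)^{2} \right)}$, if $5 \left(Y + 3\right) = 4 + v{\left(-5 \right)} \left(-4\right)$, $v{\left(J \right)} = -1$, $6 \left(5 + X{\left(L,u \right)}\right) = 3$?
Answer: $- \frac{1323}{10} \approx -132.3$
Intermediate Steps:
$X{\left(L,u \right)} = - \frac{9}{2}$ ($X{\left(L,u \right)} = -5 + \frac{1}{6} \cdot 3 = -5 + \frac{1}{2} = - \frac{9}{2}$)
$Y = - \frac{7}{5}$ ($Y = -3 + \frac{4 - -4}{5} = -3 + \frac{4 + 4}{5} = -3 + \frac{1}{5} \cdot 8 = -3 + \frac{8}{5} = - \frac{7}{5} \approx -1.4$)
$Y \left(-21\right) X{\left(-3,\left(3 - 5\right)^{2} \right)} = \left(- \frac{7}{5}\right) \left(-21\right) \left(- \frac{9}{2}\right) = \frac{147}{5} \left(- \frac{9}{2}\right) = - \frac{1323}{10}$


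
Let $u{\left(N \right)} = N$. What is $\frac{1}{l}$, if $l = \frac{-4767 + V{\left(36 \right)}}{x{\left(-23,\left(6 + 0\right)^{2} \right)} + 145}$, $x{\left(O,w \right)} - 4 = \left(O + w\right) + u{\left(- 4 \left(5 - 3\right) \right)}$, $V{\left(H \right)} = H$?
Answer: $- \frac{154}{4731} \approx -0.032551$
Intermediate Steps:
$x{\left(O,w \right)} = -4 + O + w$ ($x{\left(O,w \right)} = 4 - \left(- O - w + 4 \left(5 - 3\right)\right) = 4 - \left(8 - O - w\right) = 4 + \left(-8 + O + w\right) = -4 + O + w$)
$l = - \frac{4731}{154}$ ($l = \frac{-4767 + 36}{\left(-4 - 23 + \left(6 + 0\right)^{2}\right) + 145} = - \frac{4731}{\left(-4 - 23 + 6^{2}\right) + 145} = - \frac{4731}{\left(-4 - 23 + 36\right) + 145} = - \frac{4731}{9 + 145} = - \frac{4731}{154} \approx -30.721$)
$\frac{1}{l} = \frac{1}{- \frac{4731}{154}} = - \frac{154}{4731}$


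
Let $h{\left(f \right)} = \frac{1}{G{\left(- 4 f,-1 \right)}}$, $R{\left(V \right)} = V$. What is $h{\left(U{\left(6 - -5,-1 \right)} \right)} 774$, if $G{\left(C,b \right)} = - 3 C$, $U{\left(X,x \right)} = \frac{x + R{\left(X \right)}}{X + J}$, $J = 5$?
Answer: $\frac{516}{5} \approx 103.2$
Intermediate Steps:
$U{\left(X,x \right)} = \frac{X + x}{5 + X}$ ($U{\left(X,x \right)} = \frac{x + X}{X + 5} = \frac{X + x}{5 + X}$)
$h{\left(f \right)} = \frac{1}{12 f}$ ($h{\left(f \right)} = \frac{1}{\left(-3\right) \left(- 4 f\right)} = \frac{1}{12 f}$)
$h{\left(U{\left(6 - -5,-1 \right)} \right)} 774 = \frac{1}{12 \frac{\left(6 - -5\right) - 1}{5 + \left(6 - -5\right)}} 774 = \frac{1}{12 \frac{\left(6 + 5\right) - 1}{5 + \left(6 + 5\right)}} 774 = \frac{1}{12 \frac{11 - 1}{5 + 11}} \cdot 774 = \frac{1}{12 \cdot \frac{1}{16} \cdot 10} \cdot 774 = \frac{1}{12 \cdot \frac{5}{8}} \cdot 774 = \frac{1}{12} \cdot \frac{8}{5} \cdot 774 = \frac{2}{15} \cdot 774 = \frac{516}{5}$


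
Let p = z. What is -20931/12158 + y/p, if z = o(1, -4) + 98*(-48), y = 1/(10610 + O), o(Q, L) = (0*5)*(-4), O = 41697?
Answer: -2575058551663/1495750886112 ≈ -1.7216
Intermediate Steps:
o(Q, L) = 0 (o(Q, L) = 0*(-4) = 0)
y = 1/52307 (y = 1/(10610 + 41697) = 1/52307 ≈ 1.9118e-5)
z = -4704 (z = 0 + 98*(-48) = 0 - 4704 = -4704)
p = -4704
-20931/12158 + y/p = -20931/12158 + (1/52307)/(-4704) = -20931*1/12158 + (1/52307)*(-1/4704) = -20931/12158 - 1/246052128 = -2575058551663/1495750886112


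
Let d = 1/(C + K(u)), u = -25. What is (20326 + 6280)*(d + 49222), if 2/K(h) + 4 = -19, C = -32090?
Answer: 483289741621183/369036 ≈ 1.3096e+9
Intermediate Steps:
K(h) = -2/23 (K(h) = 2/(-4 - 19) = 2/(-23) = 2*(-1/23) = -2/23)
d = -23/738072 (d = 1/(-32090 - 2/23) = 1/(-738072/23) = -23/738072 ≈ -3.1162e-5)
(20326 + 6280)*(d + 49222) = (20326 + 6280)*(-23/738072 + 49222) = 26606*(36329379961/738072) = 483289741621183/369036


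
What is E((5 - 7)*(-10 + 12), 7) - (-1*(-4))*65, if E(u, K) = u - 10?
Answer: -274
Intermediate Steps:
E(u, K) = -10 + u
E((5 - 7)*(-10 + 12), 7) - (-1*(-4))*65 = (-10 + (5 - 7)*(-10 + 12)) - (-1*(-4))*65 = (-10 - 2*2) - 4*65 = (-10 - 4) - 1*260 = -14 - 260 = -274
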